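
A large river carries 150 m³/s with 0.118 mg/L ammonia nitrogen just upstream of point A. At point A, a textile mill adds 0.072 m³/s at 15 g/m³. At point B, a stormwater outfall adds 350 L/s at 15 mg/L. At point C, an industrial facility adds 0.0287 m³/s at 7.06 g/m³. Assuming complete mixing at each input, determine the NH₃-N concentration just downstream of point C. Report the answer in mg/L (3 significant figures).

After input A: C = (150·0.118 + 0.072·15) / 150.1 = 0.1251 mg/L.
350 L/s = 0.35 m³/s.
After input B: C = (150.1·0.1251 + 0.35·15) / 150.4 = 0.1598 mg/L.
After input C: C = (150.4·0.1598 + 0.0287·7.06) / 150.5 = 0.1611 mg/L.

0.161 mg/L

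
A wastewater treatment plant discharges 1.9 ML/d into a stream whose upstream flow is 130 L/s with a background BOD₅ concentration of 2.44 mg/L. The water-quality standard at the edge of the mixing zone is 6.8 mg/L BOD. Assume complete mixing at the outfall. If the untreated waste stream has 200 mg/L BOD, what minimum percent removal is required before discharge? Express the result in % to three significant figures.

83.7 %

1.9 ML/d = 0.02199 m³/s.
130 L/s = 0.13 m³/s.
Mass balance: 6.8·0.152 = 0.02199·Cₑ + 0.13·2.44.
Cₑ = (1.034 − 0.3172) / 0.02199 = 32.57 mg/L.
Required removal = 1 − 32.57/200 = 83.71 %.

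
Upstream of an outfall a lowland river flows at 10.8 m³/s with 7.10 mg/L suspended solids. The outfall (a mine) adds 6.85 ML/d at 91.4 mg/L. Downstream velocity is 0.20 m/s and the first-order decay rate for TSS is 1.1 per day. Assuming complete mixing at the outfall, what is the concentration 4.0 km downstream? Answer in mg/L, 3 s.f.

5.98 mg/L

6.85 ML/d = 0.07928 m³/s.
After complete mixing, C₀ = (0.07928·91.4 + 10.8·7.1) / 10.88 = 7.714 mg/L.
Travel time t = 4000 m / 0.20 m/s = 2e+04 s = 0.2315 d.
C = 7.714·exp(−1.1·0.2315) = 7.714·0.7752 = 5.98 mg/L.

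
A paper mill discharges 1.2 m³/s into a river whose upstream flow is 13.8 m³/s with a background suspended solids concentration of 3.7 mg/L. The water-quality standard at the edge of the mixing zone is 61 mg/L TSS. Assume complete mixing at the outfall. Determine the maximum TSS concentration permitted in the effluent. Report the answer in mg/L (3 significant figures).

720 mg/L

Mass balance: 61·15 = 1.2·Cₑ + 13.8·3.7.
Cₑ = (915 − 51.06) / 1.2 = 720 mg/L.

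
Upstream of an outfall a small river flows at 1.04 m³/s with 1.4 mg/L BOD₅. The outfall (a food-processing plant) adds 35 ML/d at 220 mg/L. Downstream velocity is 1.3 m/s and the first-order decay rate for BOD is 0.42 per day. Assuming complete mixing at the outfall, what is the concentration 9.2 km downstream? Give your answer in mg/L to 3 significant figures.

60.6 mg/L

35 ML/d = 0.4051 m³/s.
After complete mixing, C₀ = (0.4051·220 + 1.04·1.4) / 1.445 = 62.68 mg/L.
Travel time t = 9200 m / 1.3 m/s = 7077 s = 0.08191 d.
C = 62.68·exp(−0.42·0.08191) = 62.68·0.9662 = 60.56 mg/L.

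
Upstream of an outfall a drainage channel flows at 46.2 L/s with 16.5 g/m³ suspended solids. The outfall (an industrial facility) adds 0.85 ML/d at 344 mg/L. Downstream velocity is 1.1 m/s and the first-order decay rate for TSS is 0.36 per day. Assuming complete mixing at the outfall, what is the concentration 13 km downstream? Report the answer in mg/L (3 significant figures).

70.4 mg/L

0.85 ML/d = 0.009838 m³/s.
46.2 L/s = 0.0462 m³/s.
After complete mixing, C₀ = (0.009838·344 + 0.0462·16.5) / 0.05604 = 74 mg/L.
Travel time t = 1.3e+04 m / 1.1 m/s = 1.182e+04 s = 0.1368 d.
C = 74·exp(−0.36·0.1368) = 74·0.952 = 70.44 mg/L.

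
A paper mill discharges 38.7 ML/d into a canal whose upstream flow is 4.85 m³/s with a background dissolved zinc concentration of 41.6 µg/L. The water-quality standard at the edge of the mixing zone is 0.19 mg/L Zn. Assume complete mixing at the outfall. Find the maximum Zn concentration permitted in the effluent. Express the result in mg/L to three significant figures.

38.7 ML/d = 0.4479 m³/s.
41.6 µg/L = 0.0416 mg/L.
Mass balance: 0.19·5.298 = 0.4479·Cₑ + 4.85·0.0416.
Cₑ = (1.007 − 0.2018) / 0.4479 = 1.797 mg/L.

1.80 mg/L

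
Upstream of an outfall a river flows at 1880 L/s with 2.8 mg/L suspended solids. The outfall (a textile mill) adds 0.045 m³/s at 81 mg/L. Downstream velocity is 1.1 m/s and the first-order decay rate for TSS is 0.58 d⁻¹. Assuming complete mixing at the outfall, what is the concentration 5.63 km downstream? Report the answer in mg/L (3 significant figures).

1880 L/s = 1.88 m³/s.
After complete mixing, C₀ = (0.045·81 + 1.88·2.8) / 1.925 = 4.628 mg/L.
Travel time t = 5630 m / 1.1 m/s = 5118 s = 0.05924 d.
C = 4.628·exp(−0.58·0.05924) = 4.628·0.9662 = 4.472 mg/L.

4.47 mg/L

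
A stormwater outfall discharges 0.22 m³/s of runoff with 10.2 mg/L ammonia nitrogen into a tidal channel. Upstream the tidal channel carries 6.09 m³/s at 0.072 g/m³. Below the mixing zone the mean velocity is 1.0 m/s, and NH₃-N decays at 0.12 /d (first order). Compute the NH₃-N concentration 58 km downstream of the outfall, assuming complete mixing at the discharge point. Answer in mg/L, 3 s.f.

0.392 mg/L

After complete mixing, C₀ = (0.22·10.2 + 6.09·0.072) / 6.31 = 0.4251 mg/L.
Travel time t = 5.8e+04 m / 1.0 m/s = 5.8e+04 s = 0.6713 d.
C = 0.4251·exp(−0.12·0.6713) = 0.4251·0.9226 = 0.3922 mg/L.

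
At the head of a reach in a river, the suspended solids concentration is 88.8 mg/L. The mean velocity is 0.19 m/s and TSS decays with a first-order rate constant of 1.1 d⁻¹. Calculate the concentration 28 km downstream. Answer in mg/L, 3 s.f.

13.6 mg/L

Travel time t = 28 km / 0.19 m/s = 2.8e+04/0.19 = 1.474e+05 s = 1.706 d.
First-order decay: C = 88.8·exp(−1.1·1.706) = 88.8·0.1532 = 13.6 mg/L.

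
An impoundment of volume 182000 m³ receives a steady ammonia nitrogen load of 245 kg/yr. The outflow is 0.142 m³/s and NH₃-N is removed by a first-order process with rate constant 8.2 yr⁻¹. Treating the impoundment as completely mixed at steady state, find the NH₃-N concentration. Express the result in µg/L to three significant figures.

41.0 µg/L

Outflow Q = 0.142 m³/s × 3.156e+07 s/yr = 4.481e+06 m³/yr.
Steady-state CSTR mass balance: W = Q·C + k·V·C, so C = W/(Q + kV).
Q + kV = 4.481e+06 + 8.2·182000 = 5.974e+06 m³/yr.
C = 245/5.974e+06 = 4.101e-05 kg/m³ = 0.04101 mg/L = 41.01 µg/L.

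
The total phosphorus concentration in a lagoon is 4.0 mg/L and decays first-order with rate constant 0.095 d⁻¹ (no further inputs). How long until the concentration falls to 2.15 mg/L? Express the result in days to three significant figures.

t = ln(C₀/C)/k = ln(4.0/2.15)/0.095 = 0.6208/0.095 = 6.535 d.

6.54 d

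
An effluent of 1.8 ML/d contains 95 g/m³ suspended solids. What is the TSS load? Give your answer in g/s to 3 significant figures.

1.98 g/s

1.8 ML/d = 0.02083 m³/s.
Mass flux = Q·C = 0.02083 m³/s × 95 g/m³ = 1.979 g/s.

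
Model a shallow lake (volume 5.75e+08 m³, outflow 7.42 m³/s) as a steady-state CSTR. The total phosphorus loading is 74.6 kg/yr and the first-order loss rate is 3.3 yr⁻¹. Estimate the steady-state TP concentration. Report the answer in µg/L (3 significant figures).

Outflow Q = 7.42 m³/s × 3.156e+07 s/yr = 2.342e+08 m³/yr.
Steady-state CSTR mass balance: W = Q·C + k·V·C, so C = W/(Q + kV).
Q + kV = 2.342e+08 + 3.3·5.75e+08 = 2.132e+09 m³/yr.
C = 74.6/2.132e+09 = 3.5e-08 kg/m³ = 3.5e-05 mg/L = 0.035 µg/L.

0.0350 µg/L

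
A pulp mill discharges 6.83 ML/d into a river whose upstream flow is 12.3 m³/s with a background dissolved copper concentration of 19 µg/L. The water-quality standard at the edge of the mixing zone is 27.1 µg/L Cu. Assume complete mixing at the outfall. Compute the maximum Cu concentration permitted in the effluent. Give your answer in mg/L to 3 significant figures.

1.29 mg/L

6.83 ML/d = 0.07905 m³/s.
19 µg/L = 0.019 mg/L.
27.1 µg/L = 0.0271 mg/L.
Mass balance: 0.0271·12.38 = 0.07905·Cₑ + 12.3·0.019.
Cₑ = (0.3355 − 0.2337) / 0.07905 = 1.287 mg/L.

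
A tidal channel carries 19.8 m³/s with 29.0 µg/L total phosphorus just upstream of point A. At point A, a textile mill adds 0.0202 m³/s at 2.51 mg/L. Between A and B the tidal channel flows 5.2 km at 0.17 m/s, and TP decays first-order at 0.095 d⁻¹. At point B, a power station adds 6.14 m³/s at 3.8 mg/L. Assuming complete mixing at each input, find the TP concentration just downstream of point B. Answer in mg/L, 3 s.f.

0.922 mg/L

29.0 µg/L = 0.029 mg/L.
After input A: C = (19.8·0.029 + 0.0202·2.51) / 19.82 = 0.03153 mg/L.
Over the 5.2 km reach to input B (t = 3.059e+04 s = 0.354 d), decay gives C = 0.03153·exp(−0.095·0.354) = 0.03049 mg/L.
After input B: C = (19.82·0.03049 + 6.14·3.8) / 25.96 = 0.922 mg/L.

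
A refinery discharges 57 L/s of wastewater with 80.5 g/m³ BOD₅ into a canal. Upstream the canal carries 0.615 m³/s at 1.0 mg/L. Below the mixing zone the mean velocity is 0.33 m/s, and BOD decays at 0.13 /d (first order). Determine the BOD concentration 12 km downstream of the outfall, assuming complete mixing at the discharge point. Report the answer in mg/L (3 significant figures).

57 L/s = 0.057 m³/s.
After complete mixing, C₀ = (0.057·80.5 + 0.615·1) / 0.672 = 7.743 mg/L.
Travel time t = 1.2e+04 m / 0.33 m/s = 3.636e+04 s = 0.4209 d.
C = 7.743·exp(−0.13·0.4209) = 7.743·0.9468 = 7.331 mg/L.

7.33 mg/L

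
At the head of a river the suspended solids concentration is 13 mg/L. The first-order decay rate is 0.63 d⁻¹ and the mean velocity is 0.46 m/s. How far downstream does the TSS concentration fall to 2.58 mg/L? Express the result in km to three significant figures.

102 km

From C = C₀·e^(−kt), t = ln(C₀/C)/k = ln(13/2.58)/0.63 = 1.617/0.63 = 2.567 d.
Distance = v·t = 0.46 m/s × 2.218e+05 s = 1.02e+05 m = 102 km.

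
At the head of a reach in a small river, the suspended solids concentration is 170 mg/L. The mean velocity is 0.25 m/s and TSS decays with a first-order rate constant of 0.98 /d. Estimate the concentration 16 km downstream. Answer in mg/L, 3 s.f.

Travel time t = 16 km / 0.25 m/s = 1.6e+04/0.25 = 6.4e+04 s = 0.7407 d.
First-order decay: C = 170·exp(−0.98·0.7407) = 170·0.4839 = 82.26 mg/L.

82.3 mg/L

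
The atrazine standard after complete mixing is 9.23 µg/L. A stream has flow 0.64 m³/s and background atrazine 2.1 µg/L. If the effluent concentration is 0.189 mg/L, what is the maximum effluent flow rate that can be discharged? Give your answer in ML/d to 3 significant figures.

2.19 ML/d

2.1 µg/L = 0.0021 mg/L.
9.23 µg/L = 0.00923 mg/L.
Mass balance at complete mixing: C_std·(Q_w + Q_r) = Q_w·C_e + Q_r·C_b.
Rearranging, Q_w = Q_r·(C_std − C_b)/(C_e − C_std) = 0.64·(0.00923 − 0.0021) / (0.189 − 0.00923) = 0.02538 m³/s.
= 2.193 ML/d.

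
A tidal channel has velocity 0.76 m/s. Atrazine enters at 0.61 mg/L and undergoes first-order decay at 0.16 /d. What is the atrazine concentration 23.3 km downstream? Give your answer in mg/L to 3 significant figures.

Travel time t = 23.3 km / 0.76 m/s = 2.33e+04/0.76 = 3.066e+04 s = 0.3548 d.
First-order decay: C = 0.61·exp(−0.16·0.3548) = 0.61·0.9448 = 0.5763 mg/L.

0.576 mg/L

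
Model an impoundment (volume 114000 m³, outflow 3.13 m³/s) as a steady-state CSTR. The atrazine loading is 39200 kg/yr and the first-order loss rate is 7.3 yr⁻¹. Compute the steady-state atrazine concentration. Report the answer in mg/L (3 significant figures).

Outflow Q = 3.13 m³/s × 3.156e+07 s/yr = 9.878e+07 m³/yr.
Steady-state CSTR mass balance: W = Q·C + k·V·C, so C = W/(Q + kV).
Q + kV = 9.878e+07 + 7.3·114000 = 9.961e+07 m³/yr.
C = 39200/9.961e+07 = 0.0003935 kg/m³ = 0.3935 mg/L.

0.394 mg/L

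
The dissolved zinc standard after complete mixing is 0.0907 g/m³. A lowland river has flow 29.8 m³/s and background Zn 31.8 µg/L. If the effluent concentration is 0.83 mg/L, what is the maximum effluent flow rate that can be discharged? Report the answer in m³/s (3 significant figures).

31.8 µg/L = 0.0318 mg/L.
Mass balance at complete mixing: C_std·(Q_w + Q_r) = Q_w·C_e + Q_r·C_b.
Rearranging, Q_w = Q_r·(C_std − C_b)/(C_e − C_std) = 29.8·(0.0907 − 0.0318) / (0.83 − 0.0907) = 2.374 m³/s.

2.37 m³/s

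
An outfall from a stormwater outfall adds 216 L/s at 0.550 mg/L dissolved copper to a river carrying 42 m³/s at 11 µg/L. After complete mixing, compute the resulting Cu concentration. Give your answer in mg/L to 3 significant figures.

216 L/s = 0.216 m³/s.
11 µg/L = 0.011 mg/L.
Flow-weighted mixing gives C = (0.216·0.55 + 42·0.011) / (0.216 + 42) = 0.5808/42.22 = 0.01376 mg/L.

0.0138 mg/L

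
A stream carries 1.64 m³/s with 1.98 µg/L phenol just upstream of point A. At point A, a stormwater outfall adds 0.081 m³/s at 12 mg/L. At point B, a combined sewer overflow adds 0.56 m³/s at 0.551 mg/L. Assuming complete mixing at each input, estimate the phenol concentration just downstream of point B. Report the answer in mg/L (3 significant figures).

1.98 µg/L = 0.00198 mg/L.
After input A: C = (1.64·0.00198 + 0.081·12) / 1.721 = 0.5667 mg/L.
After input B: C = (1.721·0.5667 + 0.56·0.551) / 2.281 = 0.5628 mg/L.

0.563 mg/L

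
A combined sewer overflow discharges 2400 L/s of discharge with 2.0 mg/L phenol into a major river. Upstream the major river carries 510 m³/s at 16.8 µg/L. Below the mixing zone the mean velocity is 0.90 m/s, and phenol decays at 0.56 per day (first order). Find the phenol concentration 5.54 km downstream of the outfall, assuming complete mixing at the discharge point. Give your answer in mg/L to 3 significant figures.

0.0251 mg/L

2400 L/s = 2.4 m³/s.
16.8 µg/L = 0.0168 mg/L.
After complete mixing, C₀ = (2.4·2 + 510·0.0168) / 512.4 = 0.02609 mg/L.
Travel time t = 5540 m / 0.90 m/s = 6156 s = 0.07124 d.
C = 0.02609·exp(−0.56·0.07124) = 0.02609·0.9609 = 0.02507 mg/L.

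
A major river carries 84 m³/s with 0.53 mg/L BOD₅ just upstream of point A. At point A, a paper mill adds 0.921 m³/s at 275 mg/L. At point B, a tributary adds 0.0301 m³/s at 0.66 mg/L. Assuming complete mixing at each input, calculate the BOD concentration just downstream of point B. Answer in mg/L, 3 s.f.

3.51 mg/L

After input A: C = (84·0.53 + 0.921·275) / 84.92 = 3.507 mg/L.
After input B: C = (84.92·3.507 + 0.0301·0.66) / 84.95 = 3.506 mg/L.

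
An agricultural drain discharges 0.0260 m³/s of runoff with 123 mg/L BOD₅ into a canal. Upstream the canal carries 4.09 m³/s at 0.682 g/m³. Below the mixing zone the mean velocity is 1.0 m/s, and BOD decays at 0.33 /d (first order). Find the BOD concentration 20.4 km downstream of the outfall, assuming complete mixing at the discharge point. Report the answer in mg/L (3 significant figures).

After complete mixing, C₀ = (0.026·123 + 4.09·0.682) / 4.116 = 1.455 mg/L.
Travel time t = 2.04e+04 m / 1.0 m/s = 2.04e+04 s = 0.2361 d.
C = 1.455·exp(−0.33·0.2361) = 1.455·0.925 = 1.346 mg/L.

1.35 mg/L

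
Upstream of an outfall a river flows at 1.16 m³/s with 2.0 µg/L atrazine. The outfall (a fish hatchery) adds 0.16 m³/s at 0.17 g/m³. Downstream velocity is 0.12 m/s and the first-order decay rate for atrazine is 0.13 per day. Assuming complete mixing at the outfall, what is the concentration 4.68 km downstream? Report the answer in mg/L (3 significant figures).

0.0211 mg/L

2.0 µg/L = 0.002 mg/L.
After complete mixing, C₀ = (0.16·0.17 + 1.16·0.002) / 1.32 = 0.02236 mg/L.
Travel time t = 4680 m / 0.12 m/s = 3.9e+04 s = 0.4514 d.
C = 0.02236·exp(−0.13·0.4514) = 0.02236·0.943 = 0.02109 mg/L.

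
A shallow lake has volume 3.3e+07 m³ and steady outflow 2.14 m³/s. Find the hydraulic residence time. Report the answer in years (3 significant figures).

Q = 2.14 m³/s × 3.156e+07 s/yr = 6.753e+07 m³/yr.
Hydraulic residence time τ = V/Q = 3.3e+07/6.753e+07 = 0.4886 yr.

0.489 yr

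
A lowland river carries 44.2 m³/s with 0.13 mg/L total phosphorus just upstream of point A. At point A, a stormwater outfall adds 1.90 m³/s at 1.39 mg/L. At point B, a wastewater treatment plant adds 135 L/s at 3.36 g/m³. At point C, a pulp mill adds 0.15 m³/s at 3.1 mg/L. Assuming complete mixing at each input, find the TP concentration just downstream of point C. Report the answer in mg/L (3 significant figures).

0.201 mg/L

After input A: C = (44.2·0.13 + 1.9·1.39) / 46.1 = 0.1819 mg/L.
135 L/s = 0.135 m³/s.
After input B: C = (46.1·0.1819 + 0.135·3.36) / 46.23 = 0.1912 mg/L.
After input C: C = (46.23·0.1912 + 0.15·3.1) / 46.38 = 0.2006 mg/L.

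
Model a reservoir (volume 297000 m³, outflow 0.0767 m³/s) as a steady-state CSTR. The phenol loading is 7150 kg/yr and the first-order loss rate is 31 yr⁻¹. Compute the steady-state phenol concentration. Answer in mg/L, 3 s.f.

0.615 mg/L

Outflow Q = 0.0767 m³/s × 3.156e+07 s/yr = 2.42e+06 m³/yr.
Steady-state CSTR mass balance: W = Q·C + k·V·C, so C = W/(Q + kV).
Q + kV = 2.42e+06 + 31·297000 = 1.163e+07 m³/yr.
C = 7150/1.163e+07 = 0.0006149 kg/m³ = 0.6149 mg/L.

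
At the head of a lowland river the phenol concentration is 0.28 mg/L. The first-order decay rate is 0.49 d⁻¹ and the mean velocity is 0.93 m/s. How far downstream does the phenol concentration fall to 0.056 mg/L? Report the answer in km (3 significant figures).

From C = C₀·e^(−kt), t = ln(C₀/C)/k = ln(0.28/0.056)/0.49 = 1.609/0.49 = 3.285 d.
Distance = v·t = 0.93 m/s × 2.838e+05 s = 2.639e+05 m = 263.9 km.

264 km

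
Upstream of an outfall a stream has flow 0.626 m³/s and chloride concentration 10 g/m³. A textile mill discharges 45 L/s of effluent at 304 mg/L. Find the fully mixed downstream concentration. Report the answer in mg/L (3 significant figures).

45 L/s = 0.045 m³/s.
Conservation of mass across the mixing zone: C = (0.045·304 + 0.626·10) / (0.045 + 0.626) = 19.94/0.671 = 29.72 mg/L.

29.7 mg/L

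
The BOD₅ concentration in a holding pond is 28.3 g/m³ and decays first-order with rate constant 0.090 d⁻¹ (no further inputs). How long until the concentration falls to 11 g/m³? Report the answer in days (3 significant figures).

10.5 d

t = ln(C₀/C)/k = ln(28.3/11)/0.090 = 0.945/0.090 = 10.5 d.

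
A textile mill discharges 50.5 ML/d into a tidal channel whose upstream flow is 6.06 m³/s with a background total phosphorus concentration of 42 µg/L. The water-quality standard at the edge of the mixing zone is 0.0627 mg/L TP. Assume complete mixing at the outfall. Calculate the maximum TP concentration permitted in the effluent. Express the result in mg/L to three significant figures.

0.277 mg/L

50.5 ML/d = 0.5845 m³/s.
42 µg/L = 0.042 mg/L.
Mass balance: 0.0627·6.644 = 0.5845·Cₑ + 6.06·0.042.
Cₑ = (0.4166 − 0.2545) / 0.5845 = 0.2773 mg/L.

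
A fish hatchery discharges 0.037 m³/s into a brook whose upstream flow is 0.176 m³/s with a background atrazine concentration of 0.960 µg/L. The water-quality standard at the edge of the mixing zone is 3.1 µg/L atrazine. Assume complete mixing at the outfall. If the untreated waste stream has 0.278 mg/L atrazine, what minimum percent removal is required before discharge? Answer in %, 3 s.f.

95.2 %

0.960 µg/L = 0.00096 mg/L.
3.1 µg/L = 0.0031 mg/L.
Mass balance: 0.0031·0.213 = 0.037·Cₑ + 0.176·0.00096.
Cₑ = (0.0006603 − 0.000169) / 0.037 = 0.01328 mg/L.
Required removal = 1 − 0.01328/0.278 = 95.22 %.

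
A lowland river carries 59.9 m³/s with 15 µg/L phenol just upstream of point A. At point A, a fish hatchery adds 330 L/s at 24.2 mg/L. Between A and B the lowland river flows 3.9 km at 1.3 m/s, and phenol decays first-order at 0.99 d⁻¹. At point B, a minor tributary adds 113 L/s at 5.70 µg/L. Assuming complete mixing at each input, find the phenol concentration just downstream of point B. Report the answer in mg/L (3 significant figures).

15 µg/L = 0.015 mg/L.
330 L/s = 0.33 m³/s.
After input A: C = (59.9·0.015 + 0.33·24.2) / 60.23 = 0.1475 mg/L.
Over the 3.9 km reach to input B (t = 3000 s = 0.03472 d), decay gives C = 0.1475·exp(−0.99·0.03472) = 0.1425 mg/L.
113 L/s = 0.113 m³/s.
5.70 µg/L = 0.0057 mg/L.
After input B: C = (60.23·0.1425 + 0.113·0.0057) / 60.34 = 0.1423 mg/L.

0.142 mg/L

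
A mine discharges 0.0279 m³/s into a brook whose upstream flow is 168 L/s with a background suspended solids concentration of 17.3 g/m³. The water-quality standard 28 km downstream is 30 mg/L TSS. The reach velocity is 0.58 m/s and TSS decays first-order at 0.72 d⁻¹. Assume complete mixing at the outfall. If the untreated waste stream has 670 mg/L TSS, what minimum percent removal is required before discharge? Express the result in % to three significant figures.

168 L/s = 0.168 m³/s.
Travel time to the compliance point: t = 2.8e+04/0.58 = 4.828e+04 s = 0.5587 d; decay factor exp(−0.72·0.5587) = 0.6688.
So the concentration just after mixing may be at most 30/0.6688 = 44.86 mg/L.
Mass balance: 44.86·0.1959 = 0.0279·Cₑ + 0.168·17.3.
Cₑ = (8.788 − 2.906) / 0.0279 = 210.8 mg/L.
Required removal = 1 − 210.8/670 = 68.54 %.

68.5 %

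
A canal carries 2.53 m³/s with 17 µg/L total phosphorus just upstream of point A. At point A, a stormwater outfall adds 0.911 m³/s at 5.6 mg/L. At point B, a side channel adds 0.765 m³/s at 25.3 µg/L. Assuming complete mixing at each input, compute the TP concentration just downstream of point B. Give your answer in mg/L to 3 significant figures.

1.23 mg/L

17 µg/L = 0.017 mg/L.
After input A: C = (2.53·0.017 + 0.911·5.6) / 3.441 = 1.495 mg/L.
25.3 µg/L = 0.0253 mg/L.
After input B: C = (3.441·1.495 + 0.765·0.0253) / 4.206 = 1.228 mg/L.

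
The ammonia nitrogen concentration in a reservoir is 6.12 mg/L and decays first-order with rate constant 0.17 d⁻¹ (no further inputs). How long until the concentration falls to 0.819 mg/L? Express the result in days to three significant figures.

t = ln(C₀/C)/k = ln(6.12/0.819)/0.17 = 2.011/0.17 = 11.83 d.

11.8 d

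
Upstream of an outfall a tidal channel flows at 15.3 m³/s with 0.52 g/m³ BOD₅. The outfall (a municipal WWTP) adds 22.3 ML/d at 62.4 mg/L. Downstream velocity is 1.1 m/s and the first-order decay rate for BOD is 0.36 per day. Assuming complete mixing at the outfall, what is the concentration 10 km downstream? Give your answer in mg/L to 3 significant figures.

22.3 ML/d = 0.2581 m³/s.
After complete mixing, C₀ = (0.2581·62.4 + 15.3·0.52) / 15.56 = 1.547 mg/L.
Travel time t = 1e+04 m / 1.1 m/s = 9091 s = 0.1052 d.
C = 1.547·exp(−0.36·0.1052) = 1.547·0.9628 = 1.489 mg/L.

1.49 mg/L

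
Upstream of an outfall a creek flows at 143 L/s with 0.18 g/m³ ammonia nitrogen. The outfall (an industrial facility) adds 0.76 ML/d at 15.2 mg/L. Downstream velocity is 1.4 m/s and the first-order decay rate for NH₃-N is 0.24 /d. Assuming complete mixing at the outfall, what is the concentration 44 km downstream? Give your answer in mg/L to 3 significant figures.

0.963 mg/L

0.76 ML/d = 0.008796 m³/s.
143 L/s = 0.143 m³/s.
After complete mixing, C₀ = (0.008796·15.2 + 0.143·0.18) / 0.1518 = 1.05 mg/L.
Travel time t = 4.4e+04 m / 1.4 m/s = 3.143e+04 s = 0.3638 d.
C = 1.05·exp(−0.24·0.3638) = 1.05·0.9164 = 0.9626 mg/L.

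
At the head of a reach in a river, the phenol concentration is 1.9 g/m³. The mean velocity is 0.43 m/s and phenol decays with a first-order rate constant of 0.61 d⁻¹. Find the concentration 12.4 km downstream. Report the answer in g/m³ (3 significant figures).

Travel time t = 12.4 km / 0.43 m/s = 1.24e+04/0.43 = 2.884e+04 s = 0.3338 d.
First-order decay: C = 1.9·exp(−0.61·0.3338) = 1.9·0.8158 = 1.55 g/m³.

1.55 g/m³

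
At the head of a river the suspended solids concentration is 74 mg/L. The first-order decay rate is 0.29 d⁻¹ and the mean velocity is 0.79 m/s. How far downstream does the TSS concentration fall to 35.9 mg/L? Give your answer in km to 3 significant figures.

170 km

From C = C₀·e^(−kt), t = ln(C₀/C)/k = ln(74/35.9)/0.29 = 0.7233/0.29 = 2.494 d.
Distance = v·t = 0.79 m/s × 2.155e+05 s = 1.702e+05 m = 170.2 km.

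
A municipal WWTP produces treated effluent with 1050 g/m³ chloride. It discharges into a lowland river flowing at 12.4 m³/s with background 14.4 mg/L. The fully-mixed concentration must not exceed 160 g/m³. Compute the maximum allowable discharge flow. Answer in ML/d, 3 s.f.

Mass balance at complete mixing: C_std·(Q_w + Q_r) = Q_w·C_e + Q_r·C_b.
Rearranging, Q_w = Q_r·(C_std − C_b)/(C_e − C_std) = 12.4·(160 − 14.4) / (1050 − 160) = 2.029 m³/s.
= 175.3 ML/d.

175 ML/d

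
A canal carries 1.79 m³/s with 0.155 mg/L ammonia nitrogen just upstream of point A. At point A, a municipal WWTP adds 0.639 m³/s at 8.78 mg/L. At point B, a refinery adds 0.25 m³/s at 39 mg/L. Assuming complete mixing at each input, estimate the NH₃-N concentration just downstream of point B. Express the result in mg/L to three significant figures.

5.84 mg/L

After input A: C = (1.79·0.155 + 0.639·8.78) / 2.429 = 2.424 mg/L.
After input B: C = (2.429·2.424 + 0.25·39) / 2.679 = 5.837 mg/L.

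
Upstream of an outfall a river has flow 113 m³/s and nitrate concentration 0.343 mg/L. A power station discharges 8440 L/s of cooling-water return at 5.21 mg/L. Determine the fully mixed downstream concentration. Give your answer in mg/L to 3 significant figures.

0.681 mg/L

8440 L/s = 8.44 m³/s.
Flow-weighted mixing gives C = (8.44·5.21 + 113·0.343) / (8.44 + 113) = 82.73/121.4 = 0.6813 mg/L.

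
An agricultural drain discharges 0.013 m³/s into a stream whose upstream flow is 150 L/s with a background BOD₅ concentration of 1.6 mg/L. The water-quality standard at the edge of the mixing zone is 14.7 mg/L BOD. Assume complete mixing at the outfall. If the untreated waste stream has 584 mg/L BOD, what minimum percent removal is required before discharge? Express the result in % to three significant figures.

150 L/s = 0.15 m³/s.
Mass balance: 14.7·0.163 = 0.013·Cₑ + 0.15·1.6.
Cₑ = (2.396 − 0.24) / 0.013 = 165.9 mg/L.
Required removal = 1 − 165.9/584 = 71.6 %.

71.6 %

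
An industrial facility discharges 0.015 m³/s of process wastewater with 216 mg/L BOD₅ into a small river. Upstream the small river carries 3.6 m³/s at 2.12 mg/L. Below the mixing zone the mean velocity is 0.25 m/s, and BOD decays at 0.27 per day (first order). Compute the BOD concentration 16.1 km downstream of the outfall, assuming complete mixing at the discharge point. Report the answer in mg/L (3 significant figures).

2.46 mg/L

After complete mixing, C₀ = (0.015·216 + 3.6·2.12) / 3.615 = 3.007 mg/L.
Travel time t = 1.61e+04 m / 0.25 m/s = 6.44e+04 s = 0.7454 d.
C = 3.007·exp(−0.27·0.7454) = 3.007·0.8177 = 2.459 mg/L.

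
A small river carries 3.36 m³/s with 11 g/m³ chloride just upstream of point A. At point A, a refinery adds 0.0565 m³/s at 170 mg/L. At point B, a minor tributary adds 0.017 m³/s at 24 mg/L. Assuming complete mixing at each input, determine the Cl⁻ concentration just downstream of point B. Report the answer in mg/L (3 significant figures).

After input A: C = (3.36·11 + 0.0565·170) / 3.417 = 13.63 mg/L.
After input B: C = (3.417·13.63 + 0.017·24) / 3.433 = 13.68 mg/L.

13.7 mg/L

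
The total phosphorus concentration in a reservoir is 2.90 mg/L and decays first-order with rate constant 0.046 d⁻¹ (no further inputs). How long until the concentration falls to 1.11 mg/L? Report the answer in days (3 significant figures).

20.9 d

t = ln(C₀/C)/k = ln(2.90/1.11)/0.046 = 0.9604/0.046 = 20.88 d.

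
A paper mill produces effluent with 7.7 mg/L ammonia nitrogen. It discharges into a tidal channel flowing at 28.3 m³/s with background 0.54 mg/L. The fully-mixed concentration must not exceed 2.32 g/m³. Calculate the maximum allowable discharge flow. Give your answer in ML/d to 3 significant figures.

809 ML/d

Mass balance at complete mixing: C_std·(Q_w + Q_r) = Q_w·C_e + Q_r·C_b.
Rearranging, Q_w = Q_r·(C_std − C_b)/(C_e − C_std) = 28.3·(2.32 − 0.54) / (7.7 − 2.32) = 9.363 m³/s.
= 809 ML/d.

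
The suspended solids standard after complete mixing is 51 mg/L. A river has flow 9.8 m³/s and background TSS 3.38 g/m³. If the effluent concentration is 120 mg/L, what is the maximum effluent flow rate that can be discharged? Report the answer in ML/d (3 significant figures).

Mass balance at complete mixing: C_std·(Q_w + Q_r) = Q_w·C_e + Q_r·C_b.
Rearranging, Q_w = Q_r·(C_std − C_b)/(C_e − C_std) = 9.8·(51 − 3.38) / (120 − 51) = 6.763 m³/s.
= 584.4 ML/d.

584 ML/d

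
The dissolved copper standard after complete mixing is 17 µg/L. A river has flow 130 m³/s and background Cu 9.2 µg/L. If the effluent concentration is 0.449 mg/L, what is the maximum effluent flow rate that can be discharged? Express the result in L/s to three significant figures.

2350 L/s

9.2 µg/L = 0.0092 mg/L.
17 µg/L = 0.017 mg/L.
Mass balance at complete mixing: C_std·(Q_w + Q_r) = Q_w·C_e + Q_r·C_b.
Rearranging, Q_w = Q_r·(C_std − C_b)/(C_e − C_std) = 130·(0.017 − 0.0092) / (0.449 − 0.017) = 2.347 m³/s.
= 2347 L/s.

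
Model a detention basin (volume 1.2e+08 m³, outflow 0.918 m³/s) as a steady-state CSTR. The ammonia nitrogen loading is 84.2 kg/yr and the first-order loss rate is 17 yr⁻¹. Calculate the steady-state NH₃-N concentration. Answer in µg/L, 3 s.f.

Outflow Q = 0.918 m³/s × 3.156e+07 s/yr = 2.897e+07 m³/yr.
Steady-state CSTR mass balance: W = Q·C + k·V·C, so C = W/(Q + kV).
Q + kV = 2.897e+07 + 17·1.2e+08 = 2.069e+09 m³/yr.
C = 84.2/2.069e+09 = 4.07e-08 kg/m³ = 4.07e-05 mg/L = 0.0407 µg/L.

0.0407 µg/L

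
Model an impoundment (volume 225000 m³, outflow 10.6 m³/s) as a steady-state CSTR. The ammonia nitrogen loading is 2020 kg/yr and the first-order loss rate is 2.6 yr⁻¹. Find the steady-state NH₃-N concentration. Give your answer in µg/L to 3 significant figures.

Outflow Q = 10.6 m³/s × 3.156e+07 s/yr = 3.345e+08 m³/yr.
Steady-state CSTR mass balance: W = Q·C + k·V·C, so C = W/(Q + kV).
Q + kV = 3.345e+08 + 2.6·225000 = 3.351e+08 m³/yr.
C = 2020/3.351e+08 = 6.028e-06 kg/m³ = 0.006028 mg/L = 6.028 µg/L.

6.03 µg/L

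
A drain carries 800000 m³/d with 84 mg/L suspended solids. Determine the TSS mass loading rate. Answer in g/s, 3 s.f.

778 g/s

800000 m³/d = 9.259 m³/s.
Mass flux = Q·C = 9.259 m³/s × 84 g/m³ = 777.8 g/s.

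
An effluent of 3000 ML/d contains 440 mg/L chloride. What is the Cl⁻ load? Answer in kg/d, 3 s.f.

1.32e+06 kg/d

3000 ML/d = 34.72 m³/s.
Mass flux = Q·C = 34.72 m³/s × 440 g/m³ = 1.528e+04 g/s.
= 1.528e+04 g/s × 86.4 = 1.32e+06 kg/d.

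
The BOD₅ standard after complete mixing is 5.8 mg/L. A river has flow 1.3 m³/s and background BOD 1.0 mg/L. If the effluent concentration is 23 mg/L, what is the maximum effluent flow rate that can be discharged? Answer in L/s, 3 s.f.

Mass balance at complete mixing: C_std·(Q_w + Q_r) = Q_w·C_e + Q_r·C_b.
Rearranging, Q_w = Q_r·(C_std − C_b)/(C_e − C_std) = 1.3·(5.8 − 1) / (23 − 5.8) = 0.3628 m³/s.
= 362.8 L/s.

363 L/s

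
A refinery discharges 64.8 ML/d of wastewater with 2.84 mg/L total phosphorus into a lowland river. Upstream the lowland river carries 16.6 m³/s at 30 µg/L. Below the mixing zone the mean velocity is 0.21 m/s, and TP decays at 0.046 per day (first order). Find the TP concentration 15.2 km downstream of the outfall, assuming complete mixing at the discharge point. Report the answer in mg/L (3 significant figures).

0.146 mg/L

64.8 ML/d = 0.75 m³/s.
30 µg/L = 0.03 mg/L.
After complete mixing, C₀ = (0.75·2.84 + 16.6·0.03) / 17.35 = 0.1515 mg/L.
Travel time t = 1.52e+04 m / 0.21 m/s = 7.238e+04 s = 0.8377 d.
C = 0.1515·exp(−0.046·0.8377) = 0.1515·0.9622 = 0.1457 mg/L.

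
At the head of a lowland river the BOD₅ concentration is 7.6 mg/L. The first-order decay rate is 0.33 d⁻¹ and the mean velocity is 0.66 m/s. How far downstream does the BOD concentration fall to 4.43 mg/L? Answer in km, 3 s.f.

93.3 km

From C = C₀·e^(−kt), t = ln(C₀/C)/k = ln(7.6/4.43)/0.33 = 0.5397/0.33 = 1.636 d.
Distance = v·t = 0.66 m/s × 1.413e+05 s = 9.327e+04 m = 93.27 km.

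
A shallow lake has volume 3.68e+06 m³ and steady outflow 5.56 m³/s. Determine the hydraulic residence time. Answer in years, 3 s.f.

Q = 5.56 m³/s × 3.156e+07 s/yr = 1.755e+08 m³/yr.
Hydraulic residence time τ = V/Q = 3.68e+06/1.755e+08 = 0.02097 yr.

0.0210 yr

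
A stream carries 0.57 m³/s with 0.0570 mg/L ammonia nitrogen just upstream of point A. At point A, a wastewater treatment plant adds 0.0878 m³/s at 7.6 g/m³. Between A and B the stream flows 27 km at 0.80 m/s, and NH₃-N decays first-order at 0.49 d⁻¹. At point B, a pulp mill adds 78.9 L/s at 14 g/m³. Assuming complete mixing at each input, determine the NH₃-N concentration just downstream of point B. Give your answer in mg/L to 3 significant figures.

After input A: C = (0.57·0.057 + 0.0878·7.6) / 0.6578 = 1.064 mg/L.
Over the 27 km reach to input B (t = 3.375e+04 s = 0.3906 d), decay gives C = 1.064·exp(−0.49·0.3906) = 0.8785 mg/L.
78.9 L/s = 0.0789 m³/s.
After input B: C = (0.6578·0.8785 + 0.0789·14) / 0.7367 = 2.284 mg/L.

2.28 mg/L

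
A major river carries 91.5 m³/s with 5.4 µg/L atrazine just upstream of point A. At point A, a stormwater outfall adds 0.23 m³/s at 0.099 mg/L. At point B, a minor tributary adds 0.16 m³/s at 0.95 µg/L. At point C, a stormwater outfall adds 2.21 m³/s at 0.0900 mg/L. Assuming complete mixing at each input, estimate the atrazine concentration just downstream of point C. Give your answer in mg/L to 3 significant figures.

5.4 µg/L = 0.0054 mg/L.
After input A: C = (91.5·0.0054 + 0.23·0.099) / 91.73 = 0.005635 mg/L.
0.95 µg/L = 0.00095 mg/L.
After input B: C = (91.73·0.005635 + 0.16·0.00095) / 91.89 = 0.005627 mg/L.
After input C: C = (91.89·0.005627 + 2.21·0.09) / 94.1 = 0.007608 mg/L.

0.00761 mg/L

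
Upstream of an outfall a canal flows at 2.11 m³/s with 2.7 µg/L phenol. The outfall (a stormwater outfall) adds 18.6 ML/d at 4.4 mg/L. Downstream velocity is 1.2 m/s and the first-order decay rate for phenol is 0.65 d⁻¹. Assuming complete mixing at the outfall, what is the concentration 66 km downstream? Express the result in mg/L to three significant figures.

18.6 ML/d = 0.2153 m³/s.
2.7 µg/L = 0.0027 mg/L.
After complete mixing, C₀ = (0.2153·4.4 + 2.11·0.0027) / 2.325 = 0.4098 mg/L.
Travel time t = 6.6e+04 m / 1.2 m/s = 5.5e+04 s = 0.6366 d.
C = 0.4098·exp(−0.65·0.6366) = 0.4098·0.6612 = 0.2709 mg/L.

0.271 mg/L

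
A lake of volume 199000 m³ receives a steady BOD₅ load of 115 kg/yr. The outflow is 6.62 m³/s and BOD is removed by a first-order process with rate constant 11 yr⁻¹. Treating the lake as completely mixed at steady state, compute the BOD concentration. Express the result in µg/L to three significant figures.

0.545 µg/L

Outflow Q = 6.62 m³/s × 3.156e+07 s/yr = 2.089e+08 m³/yr.
Steady-state CSTR mass balance: W = Q·C + k·V·C, so C = W/(Q + kV).
Q + kV = 2.089e+08 + 11·199000 = 2.111e+08 m³/yr.
C = 115/2.111e+08 = 5.448e-07 kg/m³ = 0.0005448 mg/L = 0.5448 µg/L.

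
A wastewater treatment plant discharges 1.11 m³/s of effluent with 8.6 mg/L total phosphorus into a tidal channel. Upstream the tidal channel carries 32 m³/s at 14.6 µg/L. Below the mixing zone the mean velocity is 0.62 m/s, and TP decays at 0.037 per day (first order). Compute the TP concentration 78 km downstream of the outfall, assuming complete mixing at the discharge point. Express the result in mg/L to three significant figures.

0.287 mg/L

14.6 µg/L = 0.0146 mg/L.
After complete mixing, C₀ = (1.11·8.6 + 32·0.0146) / 33.11 = 0.3024 mg/L.
Travel time t = 7.8e+04 m / 0.62 m/s = 1.258e+05 s = 1.456 d.
C = 0.3024·exp(−0.037·1.456) = 0.3024·0.9476 = 0.2866 mg/L.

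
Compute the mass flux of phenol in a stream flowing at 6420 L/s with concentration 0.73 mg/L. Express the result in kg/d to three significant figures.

6420 L/s = 6.42 m³/s.
Mass flux = Q·C = 6.42 m³/s × 0.73 g/m³ = 4.687 g/s.
= 4.687 g/s × 86.4 = 404.9 kg/d.

405 kg/d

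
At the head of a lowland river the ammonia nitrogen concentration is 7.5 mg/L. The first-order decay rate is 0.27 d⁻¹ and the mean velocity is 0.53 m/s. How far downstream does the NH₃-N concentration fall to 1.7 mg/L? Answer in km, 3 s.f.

252 km

From C = C₀·e^(−kt), t = ln(C₀/C)/k = ln(7.5/1.7)/0.27 = 1.484/0.27 = 5.497 d.
Distance = v·t = 0.53 m/s × 4.75e+05 s = 2.517e+05 m = 251.7 km.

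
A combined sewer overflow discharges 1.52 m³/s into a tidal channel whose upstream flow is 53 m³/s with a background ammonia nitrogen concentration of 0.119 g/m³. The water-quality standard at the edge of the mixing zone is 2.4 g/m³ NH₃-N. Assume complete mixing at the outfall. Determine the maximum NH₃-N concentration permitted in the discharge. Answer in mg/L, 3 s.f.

81.9 mg/L

Mass balance: 2.4·54.52 = 1.52·Cₑ + 53·0.119.
Cₑ = (130.8 − 6.307) / 1.52 = 81.93 mg/L.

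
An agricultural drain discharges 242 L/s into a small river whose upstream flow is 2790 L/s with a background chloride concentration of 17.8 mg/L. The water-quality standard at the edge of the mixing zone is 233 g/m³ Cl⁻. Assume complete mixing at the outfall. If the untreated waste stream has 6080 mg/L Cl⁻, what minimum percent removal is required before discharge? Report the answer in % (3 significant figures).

242 L/s = 0.242 m³/s.
2790 L/s = 2.79 m³/s.
Mass balance: 233·3.032 = 0.242·Cₑ + 2.79·17.8.
Cₑ = (706.5 − 49.66) / 0.242 = 2714 mg/L.
Required removal = 1 − 2714/6080 = 55.36 %.

55.4 %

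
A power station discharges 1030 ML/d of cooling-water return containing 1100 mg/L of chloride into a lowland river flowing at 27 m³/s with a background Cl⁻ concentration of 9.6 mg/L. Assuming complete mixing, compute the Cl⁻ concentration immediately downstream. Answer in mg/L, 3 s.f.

1030 ML/d = 11.92 m³/s.
Conservation of mass across the mixing zone: C = (11.92·1100 + 27·9.6) / (11.92 + 27) = 1.337e+04/38.92 = 343.6 mg/L.

344 mg/L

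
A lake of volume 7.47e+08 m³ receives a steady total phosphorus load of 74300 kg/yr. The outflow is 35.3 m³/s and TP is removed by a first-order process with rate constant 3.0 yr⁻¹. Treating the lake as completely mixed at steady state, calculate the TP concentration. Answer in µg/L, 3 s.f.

Outflow Q = 35.3 m³/s × 3.156e+07 s/yr = 1.114e+09 m³/yr.
Steady-state CSTR mass balance: W = Q·C + k·V·C, so C = W/(Q + kV).
Q + kV = 1.114e+09 + 3.0·7.47e+08 = 3.355e+09 m³/yr.
C = 74300/3.355e+09 = 2.215e-05 kg/m³ = 0.02215 mg/L = 22.15 µg/L.

22.1 µg/L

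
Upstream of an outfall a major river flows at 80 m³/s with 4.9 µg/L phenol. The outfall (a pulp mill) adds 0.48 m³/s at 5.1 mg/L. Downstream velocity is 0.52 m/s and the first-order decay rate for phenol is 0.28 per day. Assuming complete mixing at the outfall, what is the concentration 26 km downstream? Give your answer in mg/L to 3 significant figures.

4.9 µg/L = 0.0049 mg/L.
After complete mixing, C₀ = (0.48·5.1 + 80·0.0049) / 80.48 = 0.03529 mg/L.
Travel time t = 2.6e+04 m / 0.52 m/s = 5e+04 s = 0.5787 d.
C = 0.03529·exp(−0.28·0.5787) = 0.03529·0.8504 = 0.03001 mg/L.

0.0300 mg/L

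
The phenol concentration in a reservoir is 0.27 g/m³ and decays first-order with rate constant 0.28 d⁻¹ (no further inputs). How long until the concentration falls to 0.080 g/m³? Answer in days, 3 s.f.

4.34 d

t = ln(C₀/C)/k = ln(0.27/0.080)/0.28 = 1.216/0.28 = 4.344 d.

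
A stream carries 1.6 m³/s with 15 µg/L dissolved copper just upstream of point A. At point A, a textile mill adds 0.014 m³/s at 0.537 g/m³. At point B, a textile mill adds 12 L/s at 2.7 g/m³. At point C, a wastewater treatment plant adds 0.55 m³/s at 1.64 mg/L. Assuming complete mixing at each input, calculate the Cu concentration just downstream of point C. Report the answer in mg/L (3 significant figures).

15 µg/L = 0.015 mg/L.
After input A: C = (1.6·0.015 + 0.014·0.537) / 1.614 = 0.01953 mg/L.
12 L/s = 0.012 m³/s.
After input B: C = (1.614·0.01953 + 0.012·2.7) / 1.626 = 0.03931 mg/L.
After input C: C = (1.626·0.03931 + 0.55·1.64) / 2.176 = 0.4439 mg/L.

0.444 mg/L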